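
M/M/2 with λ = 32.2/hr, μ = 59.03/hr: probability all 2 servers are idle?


a = λ/μ = 32.2/59.03 = 0.5455; ρ = a/c = 0.2727
Σ_{k=0}^{1} a^k/k! (terms k=0..1) = 1.00000 + 0.54549 = 1.54549
Tail: a^2/(2!(1−ρ)) = 0.29755/(2·0.7273) = 0.20457
P₀ = 1/(1.54549 + 0.20457) = 1/1.75006 = 0.571410

Final: 0.571410


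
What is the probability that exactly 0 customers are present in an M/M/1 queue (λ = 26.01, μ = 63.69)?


ρ = 26.01/63.69 = 0.4084
P_n = (1−ρ)·ρ^n = (1 − 0.4084)·0.4084^0 = 0.5916·1.000000 = 0.591616

Final: 0.591616


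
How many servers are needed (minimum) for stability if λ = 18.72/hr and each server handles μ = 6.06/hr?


Stability requires cμ > λ ⇔ c > λ/μ.
λ/μ = 18.72/6.06 = 3.0891
Minimum integer c = ⌊3.0891⌋ + 1 = 4
Check: 4·6.06 = 24.24 > 18.72, while 3·6.06 = 18.18 ≤ 18.72

Final: 4 servers


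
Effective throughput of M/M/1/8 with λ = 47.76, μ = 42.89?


ρ = 1.1135; P_K = (1−ρ)ρ^8/(1−ρ^9) = 0.164428
λ_eff = λ(1 − P_K) = 47.76·(1 − 0.164428) = 47.76·0.835572 = 39.9069 /hr

Final: 39.9069 /hr


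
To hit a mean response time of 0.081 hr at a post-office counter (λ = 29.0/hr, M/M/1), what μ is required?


W = 1/(μ−λ) ⇒ μ − λ = 1/W = 1/0.081 = 12.3457
μ = λ + 1/W = 29.0 + 12.3457 = 41.3457 per hr

Final: 41.3457 /hr


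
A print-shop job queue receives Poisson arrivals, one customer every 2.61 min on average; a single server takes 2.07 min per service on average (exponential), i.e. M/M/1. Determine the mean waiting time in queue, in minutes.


λ = 60/2.61 = 22.9885 /hr
μ = 60/2.07 = 28.9855 /hr
ρ = λ/μ = 22.9885/28.9855 = 0.7931
Wq = ρ/(μ−λ) = 0.7931/(28.9855−22.9885) = 0.13225 hr
In minutes: 0.13225·60 = 7.935 min

Final: 7.935 min


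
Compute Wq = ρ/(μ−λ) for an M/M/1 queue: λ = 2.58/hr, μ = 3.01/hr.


ρ = 2.58/3.01 = 0.8571
Wq = ρ/(μ−λ) = 0.8571/(3.01 − 2.58) = 0.8571/0.4300 = 1.9934 hr

Final: 1.9934 hr


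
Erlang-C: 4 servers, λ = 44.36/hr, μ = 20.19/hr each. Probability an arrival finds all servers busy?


a = λ/μ = 2.1971; ρ = a/4 = 0.5493
P₀ = 0.104901 (from M/M/c formula)
C(c,a) = [a^c/(c!(1−ρ))]·P₀ = [23.30349/(24·0.4507)]·0.104901
= 2.15429·0.104901 = 0.225987

Final: 0.225987


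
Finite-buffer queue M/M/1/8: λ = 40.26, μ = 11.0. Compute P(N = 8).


ρ = λ/μ = 40.26/11.0 = 3.6600
P_K = (1−ρ)ρ^K/(1−ρ^(K+1)) = (-2.6600·32199.467023)/(1 − 117850.049303)
= -85650.582280/-117849.049303 = 0.726782

Final: 0.726782


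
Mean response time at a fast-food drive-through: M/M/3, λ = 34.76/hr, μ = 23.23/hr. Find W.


a = 1.4963; ρ = 0.4988; P₀ = 0.211420
Lq = P₀·a^c·ρ/(c!(1−ρ)²) = 0.23439
Wq = Lq/λ = 0.23439/34.76 = 0.006743 hr
W = Wq + 1/μ = 0.006743 + 0.04305 = 0.04979 hr

Final: 0.04979 hr


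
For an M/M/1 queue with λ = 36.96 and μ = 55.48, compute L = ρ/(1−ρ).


ρ = λ/μ = 36.96/55.48 = 0.6662
L = ρ/(1−ρ) = 0.6662/(1 − 0.6662) = 0.6662/0.3338 = 1.9957

Final: 1.9957


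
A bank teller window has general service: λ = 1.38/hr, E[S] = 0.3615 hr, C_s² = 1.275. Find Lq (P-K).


ρ = λ·E[S] = 1.38·0.3615 = 0.4989
Lq = ρ²(1+C_s²)/(2(1−ρ)) = 0.2489·(1+1.275)/(2·0.5011)
= 0.2489·2.2750/1.0023 = 0.56491

Final: 0.56491


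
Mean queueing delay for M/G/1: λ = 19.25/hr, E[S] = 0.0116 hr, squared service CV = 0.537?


ρ = λ·E[S] = 19.25·0.0116 = 0.2233
E[S²] = E[S]²(1+C_s²) = 0.0116²·(1+0.537) = 0.0002068
Wq = λ·E[S²]/(2(1−ρ)) = 19.25·0.0002068/(2·0.7767) = 0.002563 hr

Final: 0.002563 hr


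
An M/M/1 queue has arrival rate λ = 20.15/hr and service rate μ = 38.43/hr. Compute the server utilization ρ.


ρ = λ/μ = 20.15/38.43 = 0.5243

Final: 0.5243


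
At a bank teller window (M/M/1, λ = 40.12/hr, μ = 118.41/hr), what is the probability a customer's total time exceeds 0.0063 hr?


W ~ Exponential(μ−λ) for M/M/1.
μ − λ = 118.41 − 40.12 = 78.2900
P(W > t) = e^{−(μ−λ)t} = e^{−0.4932} = 0.610653

Final: 0.610653


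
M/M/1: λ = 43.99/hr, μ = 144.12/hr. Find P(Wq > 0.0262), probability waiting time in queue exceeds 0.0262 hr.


ρ = 43.99/144.12 = 0.3052
P(Wq > t) = ρ·e^{−(μ−λ)t} = 0.3052·e^{−2.6234}
= 0.3052·0.072555 = 0.022146

Final: 0.022146


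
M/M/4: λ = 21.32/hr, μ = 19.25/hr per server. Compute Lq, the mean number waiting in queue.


a = λ/μ = 1.1075; ρ = a/4 = 0.2769
P₀ = 0.329602
Lq = P₀·a^c·ρ / (c!·(1−ρ)²) = 0.329602·1.50462·0.2769/(24·0.52290)
= 0.01094

Final: 0.01094


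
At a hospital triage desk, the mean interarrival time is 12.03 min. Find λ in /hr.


λ = 1/(interarrival time) in consistent units.
1 hour = 60 min, so λ = 60/12.03 = 4.9875 per hour

Final: 4.9875 /hr


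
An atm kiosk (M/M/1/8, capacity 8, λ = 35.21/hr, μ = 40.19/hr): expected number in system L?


ρ = 35.21/40.19 = 0.8761
L = ρ[1 − (K+1)ρ^K + Kρ^(K+1)] / [(1−ρ)(1−ρ^(K+1))]
Numerator: 0.8761·(1 − 9·0.347044 + 8·0.304041) = 0.270654
Denominator: (0.1239)·(0.695959) = 0.086237
L = 0.270654/0.086237 = 3.1385

Final: 3.1385


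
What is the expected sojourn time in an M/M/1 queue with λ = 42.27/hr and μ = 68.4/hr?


W = 1/(μ−λ) = 1/(68.4 − 42.27) = 1/26.13 = 0.03827 hr

Final: 0.03827 hr


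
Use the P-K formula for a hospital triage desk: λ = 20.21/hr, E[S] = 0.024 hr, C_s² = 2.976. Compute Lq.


ρ = λ·E[S] = 20.21·0.024 = 0.4850
Lq = ρ²(1+C_s²)/(2(1−ρ)) = 0.2353·(1+2.976)/(2·0.5150)
= 0.2353·3.9760/1.0299 = 0.90823

Final: 0.90823


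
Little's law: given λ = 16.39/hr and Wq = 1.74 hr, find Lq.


Lq = λWq = 16.39·1.74 = 28.5186

Final: 28.5186


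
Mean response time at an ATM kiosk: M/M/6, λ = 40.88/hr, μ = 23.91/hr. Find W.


a = 1.7097; ρ = 0.2850; P₀ = 0.180810
Lq = P₀·a^c·ρ/(c!(1−ρ)²) = 0.003496
Wq = Lq/λ = 0.003496/40.88 = 0.00008552 hr
W = Wq + 1/μ = 0.00008552 + 0.04182 = 0.04191 hr

Final: 0.04191 hr


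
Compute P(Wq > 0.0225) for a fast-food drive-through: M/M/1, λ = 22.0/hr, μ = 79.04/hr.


ρ = 22.0/79.04 = 0.2783
P(Wq > t) = ρ·e^{−(μ−λ)t} = 0.2783·e^{−1.2834}
= 0.2783·0.277094 = 0.077126

Final: 0.077126


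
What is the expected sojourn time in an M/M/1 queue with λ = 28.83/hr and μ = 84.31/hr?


W = 1/(μ−λ) = 1/(84.31 − 28.83) = 1/55.48 = 0.01802 hr

Final: 0.01802 hr


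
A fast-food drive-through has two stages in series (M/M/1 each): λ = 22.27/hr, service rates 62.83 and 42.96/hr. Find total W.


Each node sees arrival rate λ = 22.27/hr (tandem ⇒ throughput preserved).
W₁ = 1/(μ₁−λ) = 1/(62.83−22.27) = 0.02465 hr
W₂ = 1/(μ₂−λ) = 1/(42.96−22.27) = 0.04833 hr
W_total = W₁ + W₂ = 0.02465 + 0.04833 = 0.07299 hr

Final: 0.07299 hr


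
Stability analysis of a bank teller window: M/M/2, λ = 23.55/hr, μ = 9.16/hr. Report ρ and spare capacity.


Total capacity cμ = 2·9.16 = 18.32/hr
ρ = λ/(cμ) = 23.55/18.32 = 1.2855
Stable ⇔ ρ < 1: NO
Spare capacity = cμ − λ = 18.32 − 23.55 = -5.23/hr

Final: ρ = 1.2855; unstable; margin = -5.23/hr


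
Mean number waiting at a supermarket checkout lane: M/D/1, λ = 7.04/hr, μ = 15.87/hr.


ρ = 7.04/15.87 = 0.4436
M/D/1: Lq = ρ²/(2(1−ρ)) = 0.1968/(2·0.5564) = 0.17684

Final: 0.17684


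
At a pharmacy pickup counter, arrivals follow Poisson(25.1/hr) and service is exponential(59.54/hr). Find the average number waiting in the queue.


ρ = 25.1/59.54 = 0.4216
Lq = ρ²/(1−ρ) = 0.1777/0.5784 = 0.3072

Final: 0.3072


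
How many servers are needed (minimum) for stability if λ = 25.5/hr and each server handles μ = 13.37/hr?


Stability requires cμ > λ ⇔ c > λ/μ.
λ/μ = 25.5/13.37 = 1.9073
Minimum integer c = ⌊1.9073⌋ + 1 = 2
Check: 2·13.37 = 26.74 > 25.5, while 1·13.37 = 13.37 ≤ 25.5

Final: 2 servers


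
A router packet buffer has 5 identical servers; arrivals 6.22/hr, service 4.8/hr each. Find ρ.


ρ = λ/(cμ) = 6.22/(5·4.8) = 6.22/24.00 = 0.2592

Final: 0.2592


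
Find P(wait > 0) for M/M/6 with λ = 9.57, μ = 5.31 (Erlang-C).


a = λ/μ = 1.8023; ρ = a/6 = 0.3004
P₀ = 0.164797 (from M/M/c formula)
C(c,a) = [a^c/(c!(1−ρ))]·P₀ = [34.26924/(720·0.6996)]·0.164797
= 0.06803·0.164797 = 0.011211

Final: 0.011211


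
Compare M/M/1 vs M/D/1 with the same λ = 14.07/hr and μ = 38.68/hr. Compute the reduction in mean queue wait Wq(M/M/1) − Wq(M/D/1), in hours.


ρ = 14.07/38.68 = 0.3638
Wq(M/M/1) = ρ/(μ−λ) = 0.3638/24.61 = 0.01478 hr
Wq(M/D/1) = ρ/(2(μ−λ)) = 0.007390 hr
Savings = 0.01478 − 0.007390 = 0.007390 hr

Final: 0.007390 hr


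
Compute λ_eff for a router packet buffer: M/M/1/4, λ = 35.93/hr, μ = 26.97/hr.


ρ = 1.3322; P_K = (1−ρ)ρ^4/(1−ρ^5) = 0.327390
λ_eff = λ(1 − P_K) = 35.93·(1 − 0.327390) = 35.93·0.672610 = 24.1669 /hr

Final: 24.1669 /hr


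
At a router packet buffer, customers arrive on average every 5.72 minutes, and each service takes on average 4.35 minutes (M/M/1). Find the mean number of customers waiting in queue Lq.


λ = 60/5.72 = 10.4895 /hr
μ = 60/4.35 = 13.7931 /hr
ρ = λ/μ = 10.4895/13.7931 = 0.7605
Lq = ρ²/(1−ρ) = 0.5783/0.2395 = 2.4147

Final: 2.4147


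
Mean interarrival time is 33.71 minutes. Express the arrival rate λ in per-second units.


λ = 1/(interarrival time) in consistent units.
1 second = 0.0166667 min, so λ = 0.0166667/33.71 = 0.0004944 per second

Final: 0.0004944 /sec


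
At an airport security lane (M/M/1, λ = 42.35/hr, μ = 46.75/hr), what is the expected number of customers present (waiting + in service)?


ρ = λ/μ = 42.35/46.75 = 0.9059
L = ρ/(1−ρ) = 0.9059/(1 − 0.9059) = 0.9059/0.09412 = 9.6250

Final: 9.6250


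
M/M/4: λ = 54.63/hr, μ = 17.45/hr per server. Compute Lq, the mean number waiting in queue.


a = λ/μ = 3.1307; ρ = a/4 = 0.7827
P₀ = 0.030711
Lq = P₀·a^c·ρ / (c!·(1−ρ)²) = 0.030711·96.06011·0.7827/(24·0.04723)
= 2.03678

Final: 2.03678


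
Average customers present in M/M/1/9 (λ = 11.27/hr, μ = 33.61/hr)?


ρ = 11.27/33.61 = 0.3353
L = ρ[1 − (K+1)ρ^K + Kρ^(K+1)] / [(1−ρ)(1−ρ^(K+1))]
Numerator: 0.3353·(1 − 10·0.00005359 + 9·0.00001797) = 0.335191
Denominator: (0.6647)·(0.999982) = 0.664671
L = 0.335191/0.664671 = 0.5043

Final: 0.5043


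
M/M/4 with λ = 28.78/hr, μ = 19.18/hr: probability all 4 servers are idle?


a = λ/μ = 28.78/19.18 = 1.5005; ρ = a/c = 0.3751
Σ_{k=0}^{3} a^k/k! (terms k=0..3) = 1.00000 + 1.50052 + 1.12578 + 0.56309 = 4.18939
Tail: a^4/(4!(1−ρ)) = 5.06954/(24·0.6249) = 0.33804
P₀ = 1/(4.18939 + 0.33804) = 1/4.52743 = 0.220876

Final: 0.220876


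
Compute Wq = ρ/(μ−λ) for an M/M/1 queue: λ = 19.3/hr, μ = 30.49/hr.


ρ = 19.3/30.49 = 0.6330
Wq = ρ/(μ−λ) = 0.6330/(30.49 − 19.3) = 0.6330/11.19 = 0.05657 hr

Final: 0.05657 hr


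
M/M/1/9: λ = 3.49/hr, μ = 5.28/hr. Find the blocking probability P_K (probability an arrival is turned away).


ρ = λ/μ = 3.49/5.28 = 0.6610
P_K = (1−ρ)ρ^K/(1−ρ^(K+1)) = (0.3390·0.024084)/(1 − 0.015919)
= 0.008165/0.984081 = 0.008297

Final: 0.008297


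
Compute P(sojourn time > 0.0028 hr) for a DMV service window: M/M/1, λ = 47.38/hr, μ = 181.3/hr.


W ~ Exponential(μ−λ) for M/M/1.
μ − λ = 181.3 − 47.38 = 133.9200
P(W > t) = e^{−(μ−λ)t} = e^{−0.3750} = 0.687306

Final: 0.687306


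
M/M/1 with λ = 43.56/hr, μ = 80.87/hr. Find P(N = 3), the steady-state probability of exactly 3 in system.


ρ = 43.56/80.87 = 0.5386
P_n = (1−ρ)·ρ^n = (1 − 0.5386)·0.5386^3 = 0.4614·0.156279 = 0.072101

Final: 0.072101


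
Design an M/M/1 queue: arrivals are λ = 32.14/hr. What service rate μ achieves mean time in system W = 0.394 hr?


W = 1/(μ−λ) ⇒ μ − λ = 1/W = 1/0.394 = 2.5381
μ = λ + 1/W = 32.14 + 2.5381 = 34.6781 per hr

Final: 34.6781 /hr


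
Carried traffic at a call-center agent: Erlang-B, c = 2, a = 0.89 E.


B(2,0.89) = 0.173246 (Erlang-B)
Carried load = a(1 − B) = 0.89·(1 − 0.173246) = 0.89·0.826754 = 0.7358 E

Final: 0.7358 Erlangs


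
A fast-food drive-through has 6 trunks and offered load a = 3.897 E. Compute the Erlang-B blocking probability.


B(c,a) = (a^c/c!) / Σ_{k=0}^{c} a^k/k!
a^6/6! = 4.864631
Σ terms (k=0..6): 1.00000 + 3.89700 + 7.59330 + 9.86370 + 9.60971 + 7.48981 + 4.86463 = 44.318160
B = 4.864631/44.318160 = 0.109766

Final: 0.109766


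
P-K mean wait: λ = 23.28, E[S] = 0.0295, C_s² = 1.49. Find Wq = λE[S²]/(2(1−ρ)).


ρ = λ·E[S] = 23.28·0.0295 = 0.6868
E[S²] = E[S]²(1+C_s²) = 0.0295²·(1+1.49) = 0.002167
Wq = λ·E[S²]/(2(1−ρ)) = 23.28·0.002167/(2·0.3132) = 0.08052 hr

Final: 0.08052 hr


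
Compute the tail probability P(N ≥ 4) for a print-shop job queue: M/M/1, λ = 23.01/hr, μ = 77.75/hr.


ρ = 23.01/77.75 = 0.2959
P(N ≥ n) = ρ^n = 0.2959^4 = 0.007671

Final: 0.007671


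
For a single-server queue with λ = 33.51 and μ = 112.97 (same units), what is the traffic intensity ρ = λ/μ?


ρ = λ/μ = 33.51/112.97 = 0.2966

Final: 0.2966


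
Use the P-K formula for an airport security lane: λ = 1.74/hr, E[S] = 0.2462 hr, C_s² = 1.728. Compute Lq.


ρ = λ·E[S] = 1.74·0.2462 = 0.4284
Lq = ρ²(1+C_s²)/(2(1−ρ)) = 0.1835·(1+1.728)/(2·0.5716)
= 0.1835·2.7280/1.1432 = 0.43791

Final: 0.43791


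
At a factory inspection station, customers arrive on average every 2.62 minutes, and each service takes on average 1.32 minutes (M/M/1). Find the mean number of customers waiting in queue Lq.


λ = 60/2.62 = 22.9008 /hr
μ = 60/1.32 = 45.4545 /hr
ρ = λ/μ = 22.9008/45.4545 = 0.5038
Lq = ρ²/(1−ρ) = 0.2538/0.4962 = 0.5116

Final: 0.5116


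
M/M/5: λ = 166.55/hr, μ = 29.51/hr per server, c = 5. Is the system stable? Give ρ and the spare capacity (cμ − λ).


Total capacity cμ = 5·29.51 = 147.55/hr
ρ = λ/(cμ) = 166.55/147.55 = 1.1288
Stable ⇔ ρ < 1: NO
Spare capacity = cμ − λ = 147.55 − 166.55 = -19.00/hr

Final: ρ = 1.1288; unstable; margin = -19.00/hr


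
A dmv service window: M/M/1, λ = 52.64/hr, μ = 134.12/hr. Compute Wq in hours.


ρ = 52.64/134.12 = 0.3925
Wq = ρ/(μ−λ) = 0.3925/(134.12 − 52.64) = 0.3925/81.48 = 0.004817 hr

Final: 0.004817 hr


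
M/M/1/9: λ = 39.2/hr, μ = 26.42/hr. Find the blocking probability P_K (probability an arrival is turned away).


ρ = λ/μ = 39.2/26.42 = 1.4837
P_K = (1−ρ)ρ^K/(1−ρ^(K+1)) = (-0.4837·34.848114)/(1 − 51.704999)
= -16.856885/-50.704999 = 0.332450

Final: 0.332450


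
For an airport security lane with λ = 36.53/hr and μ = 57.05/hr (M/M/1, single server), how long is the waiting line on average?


ρ = 36.53/57.05 = 0.6403
Lq = ρ²/(1−ρ) = 0.4100/0.3597 = 1.1399

Final: 1.1399


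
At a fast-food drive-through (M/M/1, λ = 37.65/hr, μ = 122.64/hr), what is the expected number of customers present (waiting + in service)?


ρ = λ/μ = 37.65/122.64 = 0.3070
L = ρ/(1−ρ) = 0.3070/(1 − 0.3070) = 0.3070/0.6930 = 0.4430

Final: 0.4430


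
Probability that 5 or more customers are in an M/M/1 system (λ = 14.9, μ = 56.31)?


ρ = 14.9/56.31 = 0.2646
P(N ≥ n) = ρ^n = 0.2646^5 = 0.001297

Final: 0.001297


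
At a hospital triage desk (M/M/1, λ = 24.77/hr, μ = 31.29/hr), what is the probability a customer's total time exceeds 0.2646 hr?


W ~ Exponential(μ−λ) for M/M/1.
μ − λ = 31.29 − 24.77 = 6.5200
P(W > t) = e^{−(μ−λ)t} = e^{−1.7252} = 0.178139

Final: 0.178139


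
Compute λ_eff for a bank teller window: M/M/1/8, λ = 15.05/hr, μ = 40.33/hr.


ρ = 0.3732; P_K = (1−ρ)ρ^8/(1−ρ^9) = 0.0002358
λ_eff = λ(1 − P_K) = 15.05·(1 − 0.0002358) = 15.05·0.999764 = 15.0465 /hr

Final: 15.0465 /hr


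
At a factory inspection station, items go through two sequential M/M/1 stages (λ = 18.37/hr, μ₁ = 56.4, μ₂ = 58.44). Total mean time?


Each node sees arrival rate λ = 18.37/hr (tandem ⇒ throughput preserved).
W₁ = 1/(μ₁−λ) = 1/(56.4−18.37) = 0.02630 hr
W₂ = 1/(μ₂−λ) = 1/(58.44−18.37) = 0.02496 hr
W_total = W₁ + W₂ = 0.02630 + 0.02496 = 0.05125 hr

Final: 0.05125 hr


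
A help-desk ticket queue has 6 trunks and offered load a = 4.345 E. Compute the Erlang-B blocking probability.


B(c,a) = (a^c/c!) / Σ_{k=0}^{c} a^k/k!
a^6/6! = 9.345578
Σ terms (k=0..6): 1.00000 + 4.34500 + 9.43951 + 13.67156 + 14.85073 + 12.90529 + 9.34558 = 65.557671
B = 9.345578/65.557671 = 0.142555

Final: 0.142555


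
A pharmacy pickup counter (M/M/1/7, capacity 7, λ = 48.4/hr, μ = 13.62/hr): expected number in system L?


ρ = 48.4/13.62 = 3.5536
L = ρ[1 − (K+1)ρ^K + Kρ^(K+1)] / [(1−ρ)(1−ρ^(K+1))]
Numerator: 3.5536·(1 − 8·7156.122701 + 7·25429.980815) = 429139.147623
Denominator: (-2.5536)·(-25428.980815) = 64935.385665
L = 429139.147623/64935.385665 = 6.6087

Final: 6.6087


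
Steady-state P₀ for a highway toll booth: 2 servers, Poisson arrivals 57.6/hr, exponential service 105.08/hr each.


a = λ/μ = 57.6/105.08 = 0.5482; ρ = a/c = 0.2741
Σ_{k=0}^{1} a^k/k! (terms k=0..1) = 1.00000 + 0.54815 = 1.54815
Tail: a^2/(2!(1−ρ)) = 0.30047/(2·0.7259) = 0.20696
P₀ = 1/(1.54815 + 0.20696) = 1/1.75511 = 0.569764

Final: 0.569764


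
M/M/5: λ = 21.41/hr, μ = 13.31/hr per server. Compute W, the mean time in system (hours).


a = 1.6086; ρ = 0.3217; P₀ = 0.199710
Lq = P₀·a^c·ρ/(c!(1−ρ)²) = 0.01253
Wq = Lq/λ = 0.01253/21.41 = 0.0005854 hr
W = Wq + 1/μ = 0.0005854 + 0.07513 = 0.07572 hr

Final: 0.07572 hr


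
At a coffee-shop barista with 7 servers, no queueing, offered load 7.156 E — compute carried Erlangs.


B(7,7.156) = 0.258475 (Erlang-B)
Carried load = a(1 − B) = 7.156·(1 − 0.258475) = 7.156·0.741525 = 5.3064 E

Final: 5.3064 Erlangs


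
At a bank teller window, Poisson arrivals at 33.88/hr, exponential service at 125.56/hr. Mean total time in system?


W = 1/(μ−λ) = 1/(125.56 − 33.88) = 1/91.68 = 0.01091 hr

Final: 0.01091 hr


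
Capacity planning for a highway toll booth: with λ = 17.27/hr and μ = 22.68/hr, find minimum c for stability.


Stability requires cμ > λ ⇔ c > λ/μ.
λ/μ = 17.27/22.68 = 0.7615
Minimum integer c = ⌊0.7615⌋ + 1 = 1
Check: 1·22.68 = 22.68 > 17.27, while 0·22.68 = 0.00 ≤ 17.27

Final: 1 servers


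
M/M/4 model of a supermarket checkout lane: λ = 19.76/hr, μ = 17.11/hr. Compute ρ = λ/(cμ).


ρ = λ/(cμ) = 19.76/(4·17.11) = 19.76/68.44 = 0.2887

Final: 0.2887


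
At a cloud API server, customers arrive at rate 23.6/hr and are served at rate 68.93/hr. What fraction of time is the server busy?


ρ = λ/μ = 23.6/68.93 = 0.3424

Final: 0.3424


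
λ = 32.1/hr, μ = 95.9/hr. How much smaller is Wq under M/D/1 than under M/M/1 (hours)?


ρ = 32.1/95.9 = 0.3347
Wq(M/M/1) = ρ/(μ−λ) = 0.3347/63.80 = 0.005246 hr
Wq(M/D/1) = ρ/(2(μ−λ)) = 0.002623 hr
Savings = 0.005246 − 0.002623 = 0.002623 hr

Final: 0.002623 hr


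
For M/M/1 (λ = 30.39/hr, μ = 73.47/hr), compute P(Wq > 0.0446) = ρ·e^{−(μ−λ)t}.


ρ = 30.39/73.47 = 0.4136
P(Wq > t) = ρ·e^{−(μ−λ)t} = 0.4136·e^{−1.9214}
= 0.4136·0.146407 = 0.060559

Final: 0.060559


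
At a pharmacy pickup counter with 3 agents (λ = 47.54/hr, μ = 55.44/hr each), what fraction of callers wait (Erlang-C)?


a = λ/μ = 0.8575; ρ = a/3 = 0.2858
P₀ = 0.421530 (from M/M/c formula)
C(c,a) = [a^c/(c!(1−ρ))]·P₀ = [0.63053/(6·0.7142)]·0.421530
= 0.14715·0.421530 = 0.062028

Final: 0.062028


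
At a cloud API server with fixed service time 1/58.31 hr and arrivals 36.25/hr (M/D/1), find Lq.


ρ = 36.25/58.31 = 0.6217
M/D/1: Lq = ρ²/(2(1−ρ)) = 0.3865/(2·0.3783) = 0.51078

Final: 0.51078


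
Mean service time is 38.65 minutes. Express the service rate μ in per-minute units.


μ = 1/(service time) in consistent units.
1 minute = 1 min, so μ = 1/38.65 = 0.02587 per minute

Final: 0.02587 /min


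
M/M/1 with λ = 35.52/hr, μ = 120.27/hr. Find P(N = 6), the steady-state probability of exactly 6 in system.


ρ = 35.52/120.27 = 0.2953
P_n = (1−ρ)·ρ^n = (1 − 0.2953)·0.2953^6 = 0.7047·0.0006636 = 0.0004676

Final: 0.0004676


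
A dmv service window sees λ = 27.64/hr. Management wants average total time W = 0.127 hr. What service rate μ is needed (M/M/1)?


W = 1/(μ−λ) ⇒ μ − λ = 1/W = 1/0.127 = 7.8740
μ = λ + 1/W = 27.64 + 7.8740 = 35.5140 per hr

Final: 35.5140 /hr


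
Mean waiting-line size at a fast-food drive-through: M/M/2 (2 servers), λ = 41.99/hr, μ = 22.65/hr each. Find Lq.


a = λ/μ = 1.8539; ρ = a/2 = 0.9269
P₀ = 0.037920
Lq = P₀·a^c·ρ / (c!·(1−ρ)²) = 0.037920·3.43681·0.9269/(2·0.005339)
= 11.31298

Final: 11.31298


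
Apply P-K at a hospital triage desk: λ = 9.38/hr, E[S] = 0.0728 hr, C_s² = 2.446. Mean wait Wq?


ρ = λ·E[S] = 9.38·0.0728 = 0.6829
E[S²] = E[S]²(1+C_s²) = 0.0728²·(1+2.446) = 0.018263
Wq = λ·E[S²]/(2(1−ρ)) = 9.38·0.018263/(2·0.3171) = 0.27009 hr

Final: 0.27009 hr


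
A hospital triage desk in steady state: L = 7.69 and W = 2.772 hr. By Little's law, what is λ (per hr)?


λ = L/W = 7.69/2.772 = 2.7742 /hr

Final: 2.7742 /hr


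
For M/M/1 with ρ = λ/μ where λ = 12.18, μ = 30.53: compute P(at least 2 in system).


ρ = 12.18/30.53 = 0.3990
P(N ≥ n) = ρ^n = 0.3990^2 = 0.159163

Final: 0.159163


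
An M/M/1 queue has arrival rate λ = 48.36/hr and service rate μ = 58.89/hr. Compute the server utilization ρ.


ρ = λ/μ = 48.36/58.89 = 0.8212

Final: 0.8212


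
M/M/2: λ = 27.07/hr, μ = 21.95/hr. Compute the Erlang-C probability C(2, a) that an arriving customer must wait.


a = λ/μ = 1.2333; ρ = a/2 = 0.6166
P₀ = 0.237142 (from M/M/c formula)
C(c,a) = [a^c/(c!(1−ρ))]·P₀ = [1.52092/(2·0.3834)]·0.237142
= 1.98362·0.237142 = 0.470400

Final: 0.470400


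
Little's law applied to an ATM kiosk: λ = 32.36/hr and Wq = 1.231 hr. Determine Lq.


Lq = λWq = 32.36·1.231 = 39.8352

Final: 39.8352


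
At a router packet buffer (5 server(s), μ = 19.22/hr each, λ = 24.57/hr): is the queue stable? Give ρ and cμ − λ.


Total capacity cμ = 5·19.22 = 96.10/hr
ρ = λ/(cμ) = 24.57/96.10 = 0.2557
Stable ⇔ ρ < 1: YES
Spare capacity = cμ − λ = 96.10 − 24.57 = 71.53/hr

Final: ρ = 0.2557; stable; margin = 71.53/hr


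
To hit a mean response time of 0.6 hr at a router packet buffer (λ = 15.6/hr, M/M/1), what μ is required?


W = 1/(μ−λ) ⇒ μ − λ = 1/W = 1/0.6 = 1.6667
μ = λ + 1/W = 15.6 + 1.6667 = 17.2667 per hr

Final: 17.2667 /hr


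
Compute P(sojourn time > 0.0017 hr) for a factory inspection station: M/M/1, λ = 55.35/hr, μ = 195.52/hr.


W ~ Exponential(μ−λ) for M/M/1.
μ − λ = 195.52 − 55.35 = 140.1700
P(W > t) = e^{−(μ−λ)t} = e^{−0.2383} = 0.787975

Final: 0.787975


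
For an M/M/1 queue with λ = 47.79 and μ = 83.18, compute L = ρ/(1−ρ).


ρ = λ/μ = 47.79/83.18 = 0.5745
L = ρ/(1−ρ) = 0.5745/(1 − 0.5745) = 0.5745/0.4255 = 1.3504

Final: 1.3504


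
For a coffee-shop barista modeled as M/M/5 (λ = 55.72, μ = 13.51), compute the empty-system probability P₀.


a = λ/μ = 55.72/13.51 = 4.1244; ρ = a/c = 0.8249
Σ_{k=0}^{4} a^k/k! (terms k=0..4) = 1.00000 + 4.12435 + 8.50514 + 11.69273 + 12.05624 = 37.37846
Tail: a^5/(5!(1−ρ)) = 1193.38011/(120·0.1751) = 56.78559
P₀ = 1/(37.37846 + 56.78559) = 1/94.16406 = 0.010620

Final: 0.010620


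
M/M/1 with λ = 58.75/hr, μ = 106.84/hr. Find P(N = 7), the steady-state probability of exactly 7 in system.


ρ = 58.75/106.84 = 0.5499
P_n = (1−ρ)·ρ^n = (1 − 0.5499)·0.5499^7 = 0.4501·0.015203 = 0.006843

Final: 0.006843


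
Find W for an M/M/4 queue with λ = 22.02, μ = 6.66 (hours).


a = 3.3063; ρ = 0.8266; P₀ = 0.022468
Lq = P₀·a^c·ρ/(c!(1−ρ)²) = 3.07466
Wq = Lq/λ = 3.07466/22.02 = 0.13963 hr
W = Wq + 1/μ = 0.13963 + 0.15015 = 0.28978 hr

Final: 0.28978 hr


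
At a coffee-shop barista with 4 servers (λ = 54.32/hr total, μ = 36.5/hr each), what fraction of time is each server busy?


ρ = λ/(cμ) = 54.32/(4·36.5) = 54.32/146.00 = 0.3721

Final: 0.3721


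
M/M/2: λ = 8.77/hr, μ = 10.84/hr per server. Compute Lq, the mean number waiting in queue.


a = λ/μ = 0.8090; ρ = a/2 = 0.4045
P₀ = 0.423974
Lq = P₀·a^c·ρ / (c!·(1−ρ)²) = 0.423974·0.65455·0.4045/(2·0.35460)
= 0.15829

Final: 0.15829


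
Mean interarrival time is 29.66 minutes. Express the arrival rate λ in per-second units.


λ = 1/(interarrival time) in consistent units.
1 second = 0.0166667 min, so λ = 0.0166667/29.66 = 0.0005619 per second

Final: 0.0005619 /sec


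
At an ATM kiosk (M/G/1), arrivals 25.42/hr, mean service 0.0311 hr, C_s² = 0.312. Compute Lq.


ρ = λ·E[S] = 25.42·0.0311 = 0.7906
Lq = ρ²(1+C_s²)/(2(1−ρ)) = 0.6250·(1+0.312)/(2·0.2094)
= 0.6250·1.3120/0.4189 = 1.95758

Final: 1.95758


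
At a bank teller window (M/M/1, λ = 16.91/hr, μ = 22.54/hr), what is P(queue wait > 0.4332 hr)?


ρ = 16.91/22.54 = 0.7502
P(Wq > t) = ρ·e^{−(μ−λ)t} = 0.7502·e^{−2.4389}
= 0.7502·0.087255 = 0.065461

Final: 0.065461


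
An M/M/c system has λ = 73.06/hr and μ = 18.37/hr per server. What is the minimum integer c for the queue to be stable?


Stability requires cμ > λ ⇔ c > λ/μ.
λ/μ = 73.06/18.37 = 3.9771
Minimum integer c = ⌊3.9771⌋ + 1 = 4
Check: 4·18.37 = 73.48 > 73.06, while 3·18.37 = 55.11 ≤ 73.06

Final: 4 servers


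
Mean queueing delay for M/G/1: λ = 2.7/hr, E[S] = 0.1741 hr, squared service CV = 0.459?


ρ = λ·E[S] = 2.7·0.1741 = 0.4701
E[S²] = E[S]²(1+C_s²) = 0.1741²·(1+0.459) = 0.044223
Wq = λ·E[S²]/(2(1−ρ)) = 2.7·0.044223/(2·0.5299) = 0.11266 hr

Final: 0.11266 hr


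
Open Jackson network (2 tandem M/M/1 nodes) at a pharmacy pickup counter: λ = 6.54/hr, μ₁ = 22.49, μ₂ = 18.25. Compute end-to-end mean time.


Each node sees arrival rate λ = 6.54/hr (tandem ⇒ throughput preserved).
W₁ = 1/(μ₁−λ) = 1/(22.49−6.54) = 0.06270 hr
W₂ = 1/(μ₂−λ) = 1/(18.25−6.54) = 0.08540 hr
W_total = W₁ + W₂ = 0.06270 + 0.08540 = 0.14809 hr

Final: 0.14809 hr


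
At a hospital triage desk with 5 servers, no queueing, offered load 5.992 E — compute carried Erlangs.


B(5,5.992) = 0.359842 (Erlang-B)
Carried load = a(1 − B) = 5.992·(1 − 0.359842) = 5.992·0.640158 = 3.8358 E

Final: 3.8358 Erlangs


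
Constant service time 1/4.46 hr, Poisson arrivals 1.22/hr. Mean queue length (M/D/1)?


ρ = 1.22/4.46 = 0.2735
M/D/1: Lq = ρ²/(2(1−ρ)) = 0.07483/(2·0.7265) = 0.05150

Final: 0.05150


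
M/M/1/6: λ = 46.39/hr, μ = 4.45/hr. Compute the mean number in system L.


ρ = 46.39/4.45 = 10.4247
L = ρ[1 − (K+1)ρ^K + Kρ^(K+1)] / [(1−ρ)(1−ρ^(K+1))]
Numerator: 10.4247·(1 − 7·1283471.322078 + 6·13379828.007015) = 743226905.942458
Denominator: (-9.4247)·(-13379827.007015) = 126101111.162740
L = 743226905.942458/126101111.162740 = 5.8939

Final: 5.8939


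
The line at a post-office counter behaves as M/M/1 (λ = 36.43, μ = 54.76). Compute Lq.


ρ = 36.43/54.76 = 0.6653
Lq = ρ²/(1−ρ) = 0.4426/0.3347 = 1.3222

Final: 1.3222


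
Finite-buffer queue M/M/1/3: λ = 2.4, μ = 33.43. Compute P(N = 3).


ρ = λ/μ = 2.4/33.43 = 0.07179
P_K = (1−ρ)ρ^K/(1−ρ^(K+1)) = (0.9282·0.0003700)/(1 − 0.00002656)
= 0.0003435/0.999973 = 0.0003435

Final: 0.0003435


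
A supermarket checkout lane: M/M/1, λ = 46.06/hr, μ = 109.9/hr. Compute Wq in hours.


ρ = 46.06/109.9 = 0.4191
Wq = ρ/(μ−λ) = 0.4191/(109.9 − 46.06) = 0.4191/63.84 = 0.006565 hr

Final: 0.006565 hr


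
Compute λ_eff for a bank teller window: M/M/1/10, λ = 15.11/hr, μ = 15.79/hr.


ρ = 0.9569; P_K = (1−ρ)ρ^10/(1−ρ^11) = 0.072247
λ_eff = λ(1 − P_K) = 15.11·(1 − 0.072247) = 15.11·0.927753 = 14.0183 /hr

Final: 14.0183 /hr


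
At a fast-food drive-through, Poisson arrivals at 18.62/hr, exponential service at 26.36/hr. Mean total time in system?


W = 1/(μ−λ) = 1/(26.36 − 18.62) = 1/7.74 = 0.1292 hr

Final: 0.1292 hr


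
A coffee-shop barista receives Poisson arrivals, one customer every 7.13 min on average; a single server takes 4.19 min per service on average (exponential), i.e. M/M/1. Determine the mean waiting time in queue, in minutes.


λ = 60/7.13 = 8.4151 /hr
μ = 60/4.19 = 14.3198 /hr
ρ = λ/μ = 8.4151/14.3198 = 0.5877
Wq = ρ/(μ−λ) = 0.5877/(14.3198−8.4151) = 0.09952 hr
In minutes: 0.09952·60 = 5.971 min

Final: 5.971 min


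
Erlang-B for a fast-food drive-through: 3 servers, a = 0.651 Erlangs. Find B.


B(c,a) = (a^c/c!) / Σ_{k=0}^{c} a^k/k!
a^3/3! = 0.045982
Σ terms (k=0..3): 1.00000 + 0.65100 + 0.21190 + 0.04598 = 1.908883
B = 0.045982/1.908883 = 0.024089

Final: 0.024089


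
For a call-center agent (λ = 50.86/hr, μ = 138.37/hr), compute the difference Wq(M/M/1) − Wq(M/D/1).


ρ = 50.86/138.37 = 0.3676
Wq(M/M/1) = ρ/(μ−λ) = 0.3676/87.51 = 0.004200 hr
Wq(M/D/1) = ρ/(2(μ−λ)) = 0.002100 hr
Savings = 0.004200 − 0.002100 = 0.002100 hr

Final: 0.002100 hr


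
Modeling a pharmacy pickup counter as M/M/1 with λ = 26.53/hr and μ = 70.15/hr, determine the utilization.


ρ = λ/μ = 26.53/70.15 = 0.3782

Final: 0.3782


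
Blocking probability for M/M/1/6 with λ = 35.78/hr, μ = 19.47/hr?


ρ = λ/μ = 35.78/19.47 = 1.8377
P_K = (1−ρ)ρ^K/(1−ρ^(K+1)) = (-0.8377·38.516455)/(1 − 70.781652)
= -32.265197/-69.781652 = 0.462374

Final: 0.462374


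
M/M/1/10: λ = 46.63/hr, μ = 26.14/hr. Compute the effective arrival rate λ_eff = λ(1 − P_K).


ρ = 1.7839; P_K = (1−ρ)ρ^10/(1−ρ^11) = 0.440173
λ_eff = λ(1 − P_K) = 46.63·(1 − 0.440173) = 46.63·0.559827 = 26.1047 /hr

Final: 26.1047 /hr


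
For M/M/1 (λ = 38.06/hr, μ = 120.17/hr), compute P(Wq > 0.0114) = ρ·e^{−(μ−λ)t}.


ρ = 38.06/120.17 = 0.3167
P(Wq > t) = ρ·e^{−(μ−λ)t} = 0.3167·e^{−0.9361}
= 0.3167·0.392172 = 0.124208

Final: 0.124208


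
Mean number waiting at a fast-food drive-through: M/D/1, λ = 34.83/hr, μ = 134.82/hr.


ρ = 34.83/134.82 = 0.2583
M/D/1: Lq = ρ²/(2(1−ρ)) = 0.06674/(2·0.7417) = 0.04500

Final: 0.04500


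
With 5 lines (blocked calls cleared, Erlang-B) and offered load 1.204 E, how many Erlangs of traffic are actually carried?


B(5,1.204) = 0.006335 (Erlang-B)
Carried load = a(1 − B) = 1.204·(1 − 0.006335) = 1.204·0.993665 = 1.1964 E

Final: 1.1964 Erlangs


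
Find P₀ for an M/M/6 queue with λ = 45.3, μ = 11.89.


a = λ/μ = 45.3/11.89 = 3.8099; ρ = a/c = 0.6350
Σ_{k=0}^{5} a^k/k! (terms k=0..5) = 1.00000 + 3.80992 + 7.25776 + 9.21717 + 8.77918 + 6.68961 = 36.75365
Tail: a^6/(6!(1−ρ)) = 3058.42676/(720·0.3650) = 11.63745
P₀ = 1/(36.75365 + 11.63745) = 1/48.39110 = 0.020665

Final: 0.020665


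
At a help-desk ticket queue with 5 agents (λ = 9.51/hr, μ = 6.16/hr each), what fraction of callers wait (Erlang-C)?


a = λ/μ = 1.5438; ρ = a/5 = 0.3088
P₀ = 0.213164 (from M/M/c formula)
C(c,a) = [a^c/(c!(1−ρ))]·P₀ = [8.76999/(120·0.6912)]·0.213164
= 0.10573·0.213164 = 0.022538

Final: 0.022538


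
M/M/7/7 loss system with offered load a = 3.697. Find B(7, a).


B(c,a) = (a^c/c!) / Σ_{k=0}^{c} a^k/k!
a^7/7! = 1.872904
Σ terms (k=0..7): 1.00000 + 3.69700 + 6.83390 + 8.42165 + 7.78371 + 5.75527 + 3.54621 + 1.87290 = 38.910648
B = 1.872904/38.910648 = 0.048133

Final: 0.048133


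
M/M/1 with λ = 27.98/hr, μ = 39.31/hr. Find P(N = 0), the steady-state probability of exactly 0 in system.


ρ = 27.98/39.31 = 0.7118
P_n = (1−ρ)·ρ^n = (1 − 0.7118)·0.7118^0 = 0.2882·1.000000 = 0.288222

Final: 0.288222


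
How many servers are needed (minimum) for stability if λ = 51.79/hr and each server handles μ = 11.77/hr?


Stability requires cμ > λ ⇔ c > λ/μ.
λ/μ = 51.79/11.77 = 4.4002
Minimum integer c = ⌊4.4002⌋ + 1 = 5
Check: 5·11.77 = 58.85 > 51.79, while 4·11.77 = 47.08 ≤ 51.79

Final: 5 servers


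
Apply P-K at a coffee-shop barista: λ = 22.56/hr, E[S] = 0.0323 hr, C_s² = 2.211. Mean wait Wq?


ρ = λ·E[S] = 22.56·0.0323 = 0.7287
E[S²] = E[S]²(1+C_s²) = 0.0323²·(1+2.211) = 0.003350
Wq = λ·E[S²]/(2(1−ρ)) = 22.56·0.003350/(2·0.2713) = 0.13928 hr

Final: 0.13928 hr


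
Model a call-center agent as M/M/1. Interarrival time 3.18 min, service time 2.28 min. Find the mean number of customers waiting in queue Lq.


λ = 60/3.18 = 18.8679 /hr
μ = 60/2.28 = 26.3158 /hr
ρ = λ/μ = 18.8679/26.3158 = 0.7170
Lq = ρ²/(1−ρ) = 0.5141/0.2830 = 1.8164

Final: 1.8164


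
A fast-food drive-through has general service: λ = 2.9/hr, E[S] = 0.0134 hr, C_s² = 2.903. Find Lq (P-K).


ρ = λ·E[S] = 2.9·0.0134 = 0.03886
Lq = ρ²(1+C_s²)/(2(1−ρ)) = 0.001510·(1+2.903)/(2·0.9611)
= 0.001510·3.9030/1.9223 = 0.003066

Final: 0.003066


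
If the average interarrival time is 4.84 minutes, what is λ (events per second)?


λ = 1/(interarrival time) in consistent units.
1 second = 0.0166667 min, so λ = 0.0166667/4.84 = 0.003444 per second

Final: 0.003444 /sec


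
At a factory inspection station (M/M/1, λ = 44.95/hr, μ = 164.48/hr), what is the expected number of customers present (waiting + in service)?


ρ = λ/μ = 44.95/164.48 = 0.2733
L = ρ/(1−ρ) = 0.2733/(1 − 0.2733) = 0.2733/0.7267 = 0.3761

Final: 0.3761


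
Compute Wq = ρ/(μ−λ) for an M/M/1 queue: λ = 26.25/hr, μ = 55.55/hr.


ρ = 26.25/55.55 = 0.4725
Wq = ρ/(μ−λ) = 0.4725/(55.55 − 26.25) = 0.4725/29.30 = 0.01613 hr

Final: 0.01613 hr


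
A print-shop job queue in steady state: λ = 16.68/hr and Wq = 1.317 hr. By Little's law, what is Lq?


Lq = λWq = 16.68·1.317 = 21.9676

Final: 21.9676


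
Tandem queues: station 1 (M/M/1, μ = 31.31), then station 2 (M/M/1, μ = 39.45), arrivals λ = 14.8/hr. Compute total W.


Each node sees arrival rate λ = 14.8/hr (tandem ⇒ throughput preserved).
W₁ = 1/(μ₁−λ) = 1/(31.31−14.8) = 0.06057 hr
W₂ = 1/(μ₂−λ) = 1/(39.45−14.8) = 0.04057 hr
W_total = W₁ + W₂ = 0.06057 + 0.04057 = 0.10114 hr

Final: 0.10114 hr


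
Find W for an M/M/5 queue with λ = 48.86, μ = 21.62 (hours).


a = 2.2599; ρ = 0.4520; P₀ = 0.102874
Lq = P₀·a^c·ρ/(c!(1−ρ)²) = 0.07606
Wq = Lq/λ = 0.07606/48.86 = 0.001557 hr
W = Wq + 1/μ = 0.001557 + 0.04625 = 0.04781 hr

Final: 0.04781 hr


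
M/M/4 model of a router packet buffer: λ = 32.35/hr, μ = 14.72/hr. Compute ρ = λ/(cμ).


ρ = λ/(cμ) = 32.35/(4·14.72) = 32.35/58.88 = 0.5494

Final: 0.5494


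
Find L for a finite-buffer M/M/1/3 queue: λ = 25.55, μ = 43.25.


ρ = 25.55/43.25 = 0.5908
L = ρ[1 − (K+1)ρ^K + Kρ^(K+1)] / [(1−ρ)(1−ρ^(K+1))]
Numerator: 0.5908·(1 − 4·0.206165 + 3·0.121792) = 0.319430
Denominator: (0.4092)·(0.878208) = 0.359405
L = 0.319430/0.359405 = 0.8888

Final: 0.8888


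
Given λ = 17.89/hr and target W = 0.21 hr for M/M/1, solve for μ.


W = 1/(μ−λ) ⇒ μ − λ = 1/W = 1/0.21 = 4.7619
μ = λ + 1/W = 17.89 + 4.7619 = 22.6519 per hr

Final: 22.6519 /hr


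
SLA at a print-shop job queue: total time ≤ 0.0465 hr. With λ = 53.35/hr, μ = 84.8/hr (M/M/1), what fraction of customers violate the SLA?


W ~ Exponential(μ−λ) for M/M/1.
μ − λ = 84.8 − 53.35 = 31.4500
P(W > t) = e^{−(μ−λ)t} = e^{−1.4624} = 0.231674

Final: 0.231674


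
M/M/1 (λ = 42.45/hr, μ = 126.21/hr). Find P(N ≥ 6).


ρ = 42.45/126.21 = 0.3363
P(N ≥ n) = ρ^n = 0.3363^6 = 0.001448

Final: 0.001448


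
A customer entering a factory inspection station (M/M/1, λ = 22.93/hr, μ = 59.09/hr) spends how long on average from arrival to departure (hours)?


W = 1/(μ−λ) = 1/(59.09 − 22.93) = 1/36.16 = 0.02765 hr

Final: 0.02765 hr


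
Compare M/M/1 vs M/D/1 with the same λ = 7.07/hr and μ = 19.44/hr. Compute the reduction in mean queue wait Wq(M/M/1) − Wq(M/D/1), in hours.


ρ = 7.07/19.44 = 0.3637
Wq(M/M/1) = ρ/(μ−λ) = 0.3637/12.37 = 0.02940 hr
Wq(M/D/1) = ρ/(2(μ−λ)) = 0.01470 hr
Savings = 0.02940 − 0.01470 = 0.01470 hr

Final: 0.01470 hr


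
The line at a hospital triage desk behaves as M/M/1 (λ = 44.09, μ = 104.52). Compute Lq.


ρ = 44.09/104.52 = 0.4218
Lq = ρ²/(1−ρ) = 0.1779/0.5782 = 0.3078

Final: 0.3078


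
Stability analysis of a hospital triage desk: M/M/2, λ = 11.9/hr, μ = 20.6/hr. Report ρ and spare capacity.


Total capacity cμ = 2·20.6 = 41.20/hr
ρ = λ/(cμ) = 11.9/41.20 = 0.2888
Stable ⇔ ρ < 1: YES
Spare capacity = cμ − λ = 41.20 − 11.9 = 29.30/hr

Final: ρ = 0.2888; stable; margin = 29.30/hr


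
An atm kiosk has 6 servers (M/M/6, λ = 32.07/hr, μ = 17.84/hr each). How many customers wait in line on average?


a = λ/μ = 1.7976; ρ = a/6 = 0.2996
P₀ = 0.165561
Lq = P₀·a^c·ρ / (c!·(1−ρ)²) = 0.165561·33.74618·0.2996/(720·0.49055)
= 0.004739

Final: 0.004739


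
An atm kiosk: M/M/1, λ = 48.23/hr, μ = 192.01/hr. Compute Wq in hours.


ρ = 48.23/192.01 = 0.2512
Wq = ρ/(μ−λ) = 0.2512/(192.01 − 48.23) = 0.2512/143.78 = 0.001747 hr

Final: 0.001747 hr


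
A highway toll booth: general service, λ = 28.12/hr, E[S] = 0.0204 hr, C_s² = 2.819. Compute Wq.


ρ = λ·E[S] = 28.12·0.0204 = 0.5736
E[S²] = E[S]²(1+C_s²) = 0.0204²·(1+2.819) = 0.001589
Wq = λ·E[S²]/(2(1−ρ)) = 28.12·0.001589/(2·0.4264) = 0.05241 hr

Final: 0.05241 hr


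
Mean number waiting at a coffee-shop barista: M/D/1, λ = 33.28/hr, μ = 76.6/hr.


ρ = 33.28/76.6 = 0.4345
M/D/1: Lq = ρ²/(2(1−ρ)) = 0.1888/(2·0.5655) = 0.16689

Final: 0.16689


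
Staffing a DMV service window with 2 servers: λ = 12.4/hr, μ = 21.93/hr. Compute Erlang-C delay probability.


a = λ/μ = 0.5654; ρ = a/2 = 0.2827
P₀ = 0.559189 (from M/M/c formula)
C(c,a) = [a^c/(c!(1−ρ))]·P₀ = [0.31972/(2·0.7173)]·0.559189
= 0.22287·0.559189 = 0.124625

Final: 0.124625


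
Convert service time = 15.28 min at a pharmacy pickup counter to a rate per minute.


μ = 1/(service time) in consistent units.
1 minute = 1 min, so μ = 1/15.28 = 0.06545 per minute

Final: 0.06545 /min


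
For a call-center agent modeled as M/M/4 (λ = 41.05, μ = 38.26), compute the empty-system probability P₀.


a = λ/μ = 41.05/38.26 = 1.0729; ρ = a/c = 0.2682
Σ_{k=0}^{3} a^k/k! (terms k=0..3) = 1.00000 + 1.07292 + 0.57558 + 0.20585 = 2.85435
Tail: a^4/(4!(1−ρ)) = 1.32517/(24·0.7318) = 0.07545
P₀ = 1/(2.85435 + 0.07545) = 1/2.92981 = 0.341319

Final: 0.341319


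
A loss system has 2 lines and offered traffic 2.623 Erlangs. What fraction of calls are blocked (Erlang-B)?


B(c,a) = (a^c/c!) / Σ_{k=0}^{c} a^k/k!
a^2/2! = 3.440065
Σ terms (k=0..2): 1.00000 + 2.62300 + 3.44006 = 7.063065
B = 3.440065/7.063065 = 0.487050

Final: 0.487050


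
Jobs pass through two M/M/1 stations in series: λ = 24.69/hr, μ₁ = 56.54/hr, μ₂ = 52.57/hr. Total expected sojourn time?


Each node sees arrival rate λ = 24.69/hr (tandem ⇒ throughput preserved).
W₁ = 1/(μ₁−λ) = 1/(56.54−24.69) = 0.03140 hr
W₂ = 1/(μ₂−λ) = 1/(52.57−24.69) = 0.03587 hr
W_total = W₁ + W₂ = 0.03140 + 0.03587 = 0.06727 hr

Final: 0.06727 hr


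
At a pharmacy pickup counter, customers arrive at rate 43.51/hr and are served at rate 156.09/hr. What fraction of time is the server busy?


ρ = λ/μ = 43.51/156.09 = 0.2787

Final: 0.2787
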